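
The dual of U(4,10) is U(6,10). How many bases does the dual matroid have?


The dual of U(r,n) is U(n-r, n) = U(6,10).
Bases of U(6,10) are all (6)-element subsets.
|B(M*)| = (10 choose 6) = 210.

210


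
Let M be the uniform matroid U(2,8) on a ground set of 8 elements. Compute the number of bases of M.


Bases of U(2,8) are all 2-element subsets of the 8-element ground set.
Number of bases = C(8,2).
(8 choose 2) = 28.

28


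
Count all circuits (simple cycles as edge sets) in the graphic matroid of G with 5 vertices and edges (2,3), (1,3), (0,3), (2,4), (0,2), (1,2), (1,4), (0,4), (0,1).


A circuit in a graphic matroid = edge set of a simple cycle.
G has 5 vertices and 9 edges.
Enumerating all minimal edge subsets forming cycles...
Total circuits found: 22.

22


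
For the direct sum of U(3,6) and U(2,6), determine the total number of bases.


Bases of a direct sum M1 + M2: |B| = |B(M1)| * |B(M2)|.
|B(U(3,6))| = C(6,3) = 20.
|B(U(2,6))| = C(6,2) = 15.
Total bases = 20 * 15 = 300.

300


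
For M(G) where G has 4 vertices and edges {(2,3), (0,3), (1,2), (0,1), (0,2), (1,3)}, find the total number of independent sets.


An independent set in a graphic matroid is an acyclic edge subset.
G has 4 vertices and 6 edges.
Enumerate all 2^6 = 64 subsets, checking for acyclicity.
Total independent sets = 38.

38


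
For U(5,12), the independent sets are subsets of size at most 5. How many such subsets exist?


Independent sets of U(5,12) are all subsets of size <= 5.
Count = (12 choose 0) + (12 choose 1) + (12 choose 2) + (12 choose 3) + (12 choose 4) + (12 choose 5)
     = 1 + 12 + 66 + 220 + 495 + 792
     = 1586.

1586


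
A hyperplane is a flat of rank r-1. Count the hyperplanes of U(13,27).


Hyperplanes of U(13,27) are flats of rank 12.
In a uniform matroid, these are exactly the (12)-element subsets.
Count = C(27,12) = 17383860.

17383860


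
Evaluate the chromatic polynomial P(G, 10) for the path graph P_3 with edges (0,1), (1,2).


P(P_3, k) = k * (k-1)^(2).
P(10) = 10 * 9^2 = 10 * 81 = 810.

810


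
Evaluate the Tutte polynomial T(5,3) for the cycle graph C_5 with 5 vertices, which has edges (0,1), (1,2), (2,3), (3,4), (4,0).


T(C_5; x,y) = x + x^2 + ... + x^(4) + y.
T(5,3) = 5^1 + 5^2 + 5^3 + 5^4 + 3
= 5 + 25 + 125 + 625 + 3
= 783.

783


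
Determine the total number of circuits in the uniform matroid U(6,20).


In U(6,20), circuits are the (7)-element subsets.
Any set of 7 elements is dependent, and removing any one element gives
an independent set of size 6, so it is a minimal dependent set.
Number of circuits = C(20,7) = 20! / (7! * 13!) = 77520.

77520


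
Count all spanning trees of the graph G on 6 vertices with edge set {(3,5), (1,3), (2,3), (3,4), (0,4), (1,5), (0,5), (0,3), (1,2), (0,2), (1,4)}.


By Kirchhoff's matrix tree theorem, the number of spanning trees equals
the determinant of any cofactor of the Laplacian matrix L.
G has 6 vertices and 11 edges.
Computing the (5 x 5) cofactor determinant gives 216.

216


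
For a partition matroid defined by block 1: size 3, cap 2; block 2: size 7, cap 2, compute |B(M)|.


A basis picks exactly ci elements from block i.
Number of bases = product of C(|Si|, ci).
= C(3,2) * C(7,2)
= 3 * 21
= 63.

63


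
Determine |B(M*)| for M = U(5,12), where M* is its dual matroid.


The dual of U(r,n) is U(n-r, n) = U(7,12).
Bases of U(7,12) are all (7)-element subsets.
|B(M*)| = C(12,7) = 792.

792


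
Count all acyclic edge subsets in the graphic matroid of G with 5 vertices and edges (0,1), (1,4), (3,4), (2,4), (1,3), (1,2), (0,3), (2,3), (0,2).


An independent set in a graphic matroid is an acyclic edge subset.
G has 5 vertices and 9 edges.
Enumerate all 2^9 = 512 subsets, checking for acyclicity.
Total independent sets = 198.

198


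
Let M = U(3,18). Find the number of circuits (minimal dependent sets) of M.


In U(3,18), circuits are the (4)-element subsets.
Any set of 4 elements is dependent, and removing any one element gives
an independent set of size 3, so it is a minimal dependent set.
Number of circuits = C(18,4) = 18! / (4! * 14!) = 3060.

3060


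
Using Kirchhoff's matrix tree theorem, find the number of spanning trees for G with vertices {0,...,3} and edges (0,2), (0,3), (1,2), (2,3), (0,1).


By Kirchhoff's matrix tree theorem, the number of spanning trees equals
the determinant of any cofactor of the Laplacian matrix L.
G has 4 vertices and 5 edges.
Computing the (3 x 3) cofactor determinant gives 8.

8


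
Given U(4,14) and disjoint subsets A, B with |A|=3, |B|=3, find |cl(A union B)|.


|A union B| = 3 + 3 = 6 (disjoint).
In U(4,14), cl(S) = S if |S| < 4, else cl(S) = E.
Since 6 >= 4, cl(A union B) = E.
|cl(A union B)| = 14.

14


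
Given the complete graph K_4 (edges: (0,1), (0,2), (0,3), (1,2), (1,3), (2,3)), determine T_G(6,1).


T(K_4; x,y) = x^3 + 3x^2 + 4xy + 2x + y^3 + 3y^2 + 2y.
Substituting x=6, y=1:
= 216 + 108 + 24 + 12 + 1 + 3 + 2
= 366.

366


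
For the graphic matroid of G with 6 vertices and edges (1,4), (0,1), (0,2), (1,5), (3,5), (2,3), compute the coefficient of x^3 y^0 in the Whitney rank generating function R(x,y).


R(x,y) = sum over A in 2^E of x^(r(E)-r(A)) * y^(|A|-r(A)).
G has 6 vertices, 6 edges. r(E) = 5.
Enumerate all 2^6 = 64 subsets.
Count subsets with r(E)-r(A)=3 and |A|-r(A)=0: 15.

15


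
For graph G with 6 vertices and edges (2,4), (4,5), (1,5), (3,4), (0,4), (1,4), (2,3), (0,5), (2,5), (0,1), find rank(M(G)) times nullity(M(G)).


r(M) = |V| - c = 6 - 1 = 5.
nullity = |E| - r(M) = 10 - 5 = 5.
Product = 5 * 5 = 25.

25


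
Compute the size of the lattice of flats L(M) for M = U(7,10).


Flats of U(7,10): every subset of size < 7 is a flat, plus E itself.
Count = C(10,0) + C(10,1) + C(10,2) + C(10,3) + C(10,4) + C(10,5) + C(10,6) + 1
     = 1 + 10 + 45 + 120 + 210 + 252 + 210 + 1
     = 849.

849


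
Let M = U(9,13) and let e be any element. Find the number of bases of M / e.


Contracting e from U(9,13) gives U(8,12).
Bases of U(8,12) = (12 choose 8) = 495.

495


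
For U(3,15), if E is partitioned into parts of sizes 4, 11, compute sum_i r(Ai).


r(Ai) = min(|Ai|, 3) for each part.
Sum = min(4,3) + min(11,3)
    = 3 + 3
    = 6.

6


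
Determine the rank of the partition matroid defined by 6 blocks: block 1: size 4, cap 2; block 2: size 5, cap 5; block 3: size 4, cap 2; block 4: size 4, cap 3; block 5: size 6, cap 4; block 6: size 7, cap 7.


Rank of a partition matroid = sum of min(|Si|, ci) for each block.
= min(4,2) + min(5,5) + min(4,2) + min(4,3) + min(6,4) + min(7,7)
= 2 + 5 + 2 + 3 + 4 + 7
= 23.

23


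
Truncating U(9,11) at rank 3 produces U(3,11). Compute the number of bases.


Truncating U(9,11) to rank 3 gives U(3,11).
Bases of U(3,11) are all 3-element subsets of 11 elements.
Number of bases = (11 choose 3) = 165.

165


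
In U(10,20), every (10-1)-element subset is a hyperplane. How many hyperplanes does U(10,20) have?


Hyperplanes of U(10,20) are flats of rank 9.
In a uniform matroid, these are exactly the (9)-element subsets.
Count = (20 choose 9) = 167960.

167960


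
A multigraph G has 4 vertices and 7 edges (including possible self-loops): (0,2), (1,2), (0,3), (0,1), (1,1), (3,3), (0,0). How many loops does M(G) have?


In a graphic matroid, a loop is a self-loop edge (u,u) with rank 0.
Examining all 7 edges for self-loops...
Self-loops found: (1,1), (3,3), (0,0)
Number of loops = 3.

3


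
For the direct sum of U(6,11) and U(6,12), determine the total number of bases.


Bases of a direct sum M1 + M2: |B| = |B(M1)| * |B(M2)|.
|B(U(6,11))| = C(11,6) = 462.
|B(U(6,12))| = C(12,6) = 924.
Total bases = 462 * 924 = 426888.

426888


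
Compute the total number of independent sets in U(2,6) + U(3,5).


For a direct sum, |I(M1+M2)| = |I(M1)| * |I(M2)|.
|I(U(2,6))| = sum C(6,k) for k=0..2 = 22.
|I(U(3,5))| = sum C(5,k) for k=0..3 = 26.
Total = 22 * 26 = 572.

572


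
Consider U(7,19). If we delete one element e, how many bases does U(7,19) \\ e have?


Deleting e from U(7,19) gives U(7,18) since n > r.
Bases of U(7,18) = C(18,7) = 18! / (7! * 11!) = 31824.

31824


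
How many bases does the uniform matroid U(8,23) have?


Bases of U(8,23) are all 8-element subsets of the 23-element ground set.
Number of bases = C(23,8).
(23 choose 8) = 490314.

490314


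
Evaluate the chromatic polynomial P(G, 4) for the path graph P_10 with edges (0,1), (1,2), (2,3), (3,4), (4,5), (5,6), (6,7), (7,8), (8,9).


P(P_10, k) = k * (k-1)^(9).
P(4) = 4 * 3^9 = 4 * 19683 = 78732.

78732


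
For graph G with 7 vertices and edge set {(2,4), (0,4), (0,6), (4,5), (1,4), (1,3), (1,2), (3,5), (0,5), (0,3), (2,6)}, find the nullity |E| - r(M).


Cycle rank (nullity) = |E| - r(M) = |E| - (|V| - c).
|E| = 11, |V| = 7, c = 1.
Nullity = 11 - (7 - 1) = 11 - 6 = 5.

5


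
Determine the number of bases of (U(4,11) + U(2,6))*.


(M1+M2)* = M1* + M2*.
M1* = U(7,11), bases: C(11,7) = 330.
M2* = U(4,6), bases: C(6,4) = 15.
|B(M*)| = 330 * 15 = 4950.

4950


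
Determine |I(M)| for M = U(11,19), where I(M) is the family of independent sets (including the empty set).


Independent sets of U(11,19) are all subsets of size <= 11.
Count = (19 choose 0) + (19 choose 1) + (19 choose 2) + (19 choose 3) + (19 choose 4) + (19 choose 5) + (19 choose 6) + (19 choose 7) + (19 choose 8) + (19 choose 9) + (19 choose 10) + (19 choose 11)
     = 1 + 19 + 171 + 969 + 3876 + 11628 + 27132 + 50388 + 75582 + 92378 + 92378 + 75582
     = 430104.

430104


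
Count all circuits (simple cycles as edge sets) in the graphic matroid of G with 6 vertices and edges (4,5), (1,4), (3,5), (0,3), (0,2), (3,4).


A circuit in a graphic matroid = edge set of a simple cycle.
G has 6 vertices and 6 edges.
Enumerating all minimal edge subsets forming cycles...
Total circuits found: 1.

1


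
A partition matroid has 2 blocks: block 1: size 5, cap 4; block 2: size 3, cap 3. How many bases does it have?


A basis picks exactly ci elements from block i.
Number of bases = product of C(|Si|, ci).
= C(5,4) * C(3,3)
= 5 * 1
= 5.

5


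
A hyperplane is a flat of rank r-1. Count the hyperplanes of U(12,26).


Hyperplanes of U(12,26) are flats of rank 11.
In a uniform matroid, these are exactly the (11)-element subsets.
Count = (26 choose 11) = 7726160.

7726160


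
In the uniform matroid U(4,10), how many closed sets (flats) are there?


Flats of U(4,10): every subset of size < 4 is a flat, plus E itself.
Count = C(10,0) + C(10,1) + C(10,2) + C(10,3) + 1
     = 1 + 10 + 45 + 120 + 1
     = 177.

177


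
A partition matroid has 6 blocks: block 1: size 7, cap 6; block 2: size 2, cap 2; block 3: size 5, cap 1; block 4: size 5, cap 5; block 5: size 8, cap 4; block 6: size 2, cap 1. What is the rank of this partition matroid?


Rank of a partition matroid = sum of min(|Si|, ci) for each block.
= min(7,6) + min(2,2) + min(5,1) + min(5,5) + min(8,4) + min(2,1)
= 6 + 2 + 1 + 5 + 4 + 1
= 19.

19


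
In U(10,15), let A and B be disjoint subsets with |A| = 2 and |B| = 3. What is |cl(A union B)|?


|A union B| = 2 + 3 = 5 (disjoint).
In U(10,15), cl(S) = S if |S| < 10, else cl(S) = E.
Since 5 < 10, cl(A union B) = A union B.
|cl(A union B)| = 5.

5


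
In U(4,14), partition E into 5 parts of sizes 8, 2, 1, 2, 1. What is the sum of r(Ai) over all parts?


r(Ai) = min(|Ai|, 4) for each part.
Sum = min(8,4) + min(2,4) + min(1,4) + min(2,4) + min(1,4)
    = 4 + 2 + 1 + 2 + 1
    = 10.

10


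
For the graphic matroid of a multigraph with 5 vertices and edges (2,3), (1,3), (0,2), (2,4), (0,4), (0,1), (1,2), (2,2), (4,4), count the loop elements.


In a graphic matroid, a loop is a self-loop edge (u,u) with rank 0.
Examining all 9 edges for self-loops...
Self-loops found: (2,2), (4,4)
Number of loops = 2.

2


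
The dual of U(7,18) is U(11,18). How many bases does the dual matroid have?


The dual of U(r,n) is U(n-r, n) = U(11,18).
Bases of U(11,18) are all (11)-element subsets.
|B(M*)| = C(18,11) = 18! / (11! * 7!) = 31824.

31824


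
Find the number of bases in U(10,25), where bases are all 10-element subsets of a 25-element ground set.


Bases of U(10,25) are all 10-element subsets of the 25-element ground set.
Number of bases = C(25,10).
(25 choose 10) = 3268760.

3268760


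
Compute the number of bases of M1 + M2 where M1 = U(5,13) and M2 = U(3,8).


Bases of a direct sum M1 + M2: |B| = |B(M1)| * |B(M2)|.
|B(U(5,13))| = C(13,5) = 1287.
|B(U(3,8))| = C(8,3) = 56.
Total bases = 1287 * 56 = 72072.

72072


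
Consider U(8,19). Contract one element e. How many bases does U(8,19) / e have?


Contracting e from U(8,19) gives U(7,18).
Bases of U(7,18) = C(18,7) = 18! / (7! * 11!) = 31824.

31824


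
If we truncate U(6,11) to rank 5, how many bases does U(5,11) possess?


Truncating U(6,11) to rank 5 gives U(5,11).
Bases of U(5,11) are all 5-element subsets of 11 elements.
Number of bases = (11 choose 5) = 462.

462


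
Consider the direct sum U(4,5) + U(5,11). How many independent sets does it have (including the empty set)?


For a direct sum, |I(M1+M2)| = |I(M1)| * |I(M2)|.
|I(U(4,5))| = sum C(5,k) for k=0..4 = 31.
|I(U(5,11))| = sum C(11,k) for k=0..5 = 1024.
Total = 31 * 1024 = 31744.

31744


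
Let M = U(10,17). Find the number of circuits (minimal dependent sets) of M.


In U(10,17), circuits are the (11)-element subsets.
Any set of 11 elements is dependent, and removing any one element gives
an independent set of size 10, so it is a minimal dependent set.
Number of circuits = (17 choose 11) = 12376.

12376


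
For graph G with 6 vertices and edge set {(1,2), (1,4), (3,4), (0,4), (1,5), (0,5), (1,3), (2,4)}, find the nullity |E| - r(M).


Cycle rank (nullity) = |E| - r(M) = |E| - (|V| - c).
|E| = 8, |V| = 6, c = 1.
Nullity = 8 - (6 - 1) = 8 - 5 = 3.

3


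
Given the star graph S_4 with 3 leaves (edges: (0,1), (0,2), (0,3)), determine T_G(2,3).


A star on 4 vertices is a tree with 3 edges.
T(x,y) = x^(3) for any tree.
T(2,3) = 2^3 = 8.

8


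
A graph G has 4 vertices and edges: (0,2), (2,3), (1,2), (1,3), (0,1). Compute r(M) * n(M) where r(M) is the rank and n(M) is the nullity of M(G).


r(M) = |V| - c = 4 - 1 = 3.
nullity = |E| - r(M) = 5 - 3 = 2.
Product = 3 * 2 = 6.

6


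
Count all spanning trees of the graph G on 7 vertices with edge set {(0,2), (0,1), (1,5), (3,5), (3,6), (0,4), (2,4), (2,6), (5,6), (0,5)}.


By Kirchhoff's matrix tree theorem, the number of spanning trees equals
the determinant of any cofactor of the Laplacian matrix L.
G has 7 vertices and 10 edges.
Computing the (6 x 6) cofactor determinant gives 81.

81


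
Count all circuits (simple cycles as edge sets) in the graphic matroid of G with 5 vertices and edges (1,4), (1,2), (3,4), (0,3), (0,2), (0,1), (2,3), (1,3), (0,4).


A circuit in a graphic matroid = edge set of a simple cycle.
G has 5 vertices and 9 edges.
Enumerating all minimal edge subsets forming cycles...
Total circuits found: 22.

22


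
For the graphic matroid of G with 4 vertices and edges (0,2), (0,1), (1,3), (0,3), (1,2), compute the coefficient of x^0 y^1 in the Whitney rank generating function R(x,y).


R(x,y) = sum over A in 2^E of x^(r(E)-r(A)) * y^(|A|-r(A)).
G has 4 vertices, 5 edges. r(E) = 3.
Enumerate all 2^5 = 32 subsets.
Count subsets with r(E)-r(A)=0 and |A|-r(A)=1: 5.

5


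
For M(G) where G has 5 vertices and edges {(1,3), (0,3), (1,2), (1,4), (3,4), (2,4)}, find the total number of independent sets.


An independent set in a graphic matroid is an acyclic edge subset.
G has 5 vertices and 6 edges.
Enumerate all 2^6 = 64 subsets, checking for acyclicity.
Total independent sets = 48.

48


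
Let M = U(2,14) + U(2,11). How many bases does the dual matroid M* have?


(M1+M2)* = M1* + M2*.
M1* = U(12,14), bases: C(14,12) = 91.
M2* = U(9,11), bases: C(11,9) = 55.
|B(M*)| = 91 * 55 = 5005.

5005


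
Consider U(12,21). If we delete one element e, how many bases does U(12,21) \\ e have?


Deleting e from U(12,21) gives U(12,20) since n > r.
Bases of U(12,20) = (20 choose 12) = 125970.

125970


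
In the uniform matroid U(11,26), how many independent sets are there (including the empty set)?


Independent sets of U(11,26) are all subsets of size <= 11.
Count = (26 choose 0) + (26 choose 1) + (26 choose 2) + (26 choose 3) + (26 choose 4) + (26 choose 5) + (26 choose 6) + (26 choose 7) + (26 choose 8) + (26 choose 9) + (26 choose 10) + (26 choose 11)
     = 1 + 26 + 325 + 2600 + 14950 + 65780 + 230230 + 657800 + 1562275 + 3124550 + 5311735 + 7726160
     = 18696432.

18696432


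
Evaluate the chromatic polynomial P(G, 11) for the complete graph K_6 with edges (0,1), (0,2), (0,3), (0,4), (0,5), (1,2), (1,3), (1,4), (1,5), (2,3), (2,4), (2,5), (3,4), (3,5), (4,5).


P(K_6, k) = k(k-1)(k-2)...(k-5).
P(11) = (11) * (10) * (9) * (8) * (7) * (6) = 332640.

332640


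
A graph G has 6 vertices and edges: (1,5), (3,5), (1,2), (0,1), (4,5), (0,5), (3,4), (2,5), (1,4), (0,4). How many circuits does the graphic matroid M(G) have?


A circuit in a graphic matroid = edge set of a simple cycle.
G has 6 vertices and 10 edges.
Enumerating all minimal edge subsets forming cycles...
Total circuits found: 19.

19


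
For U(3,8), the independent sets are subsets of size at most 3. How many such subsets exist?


Independent sets of U(3,8) are all subsets of size <= 3.
Count = C(8,0) + C(8,1) + C(8,2) + C(8,3)
     = 1 + 8 + 28 + 56
     = 93.

93


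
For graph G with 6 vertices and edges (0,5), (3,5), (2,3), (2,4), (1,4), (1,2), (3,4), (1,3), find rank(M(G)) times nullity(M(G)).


r(M) = |V| - c = 6 - 1 = 5.
nullity = |E| - r(M) = 8 - 5 = 3.
Product = 5 * 3 = 15.

15


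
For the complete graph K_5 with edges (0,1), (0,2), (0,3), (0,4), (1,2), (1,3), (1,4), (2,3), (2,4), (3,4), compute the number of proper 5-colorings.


P(K_5, k) = k(k-1)(k-2)...(k-4).
P(5) = (5) * (4) * (3) * (2) * (1) = 120.

120


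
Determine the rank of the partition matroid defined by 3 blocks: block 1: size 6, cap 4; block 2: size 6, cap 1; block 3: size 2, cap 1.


Rank of a partition matroid = sum of min(|Si|, ci) for each block.
= min(6,4) + min(6,1) + min(2,1)
= 4 + 1 + 1
= 6.

6


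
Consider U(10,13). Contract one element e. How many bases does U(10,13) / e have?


Contracting e from U(10,13) gives U(9,12).
Bases of U(9,12) = C(12,9) = 220.

220


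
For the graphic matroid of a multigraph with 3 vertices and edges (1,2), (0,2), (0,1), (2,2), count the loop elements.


In a graphic matroid, a loop is a self-loop edge (u,u) with rank 0.
Examining all 4 edges for self-loops...
Self-loops found: (2,2)
Number of loops = 1.

1


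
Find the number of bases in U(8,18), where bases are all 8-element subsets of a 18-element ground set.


Bases of U(8,18) are all 8-element subsets of the 18-element ground set.
Number of bases = C(18,8).
(18 choose 8) = 43758.

43758


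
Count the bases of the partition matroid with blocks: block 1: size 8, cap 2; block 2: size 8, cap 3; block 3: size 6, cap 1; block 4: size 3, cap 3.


A basis picks exactly ci elements from block i.
Number of bases = product of C(|Si|, ci).
= C(8,2) * C(8,3) * C(6,1) * C(3,3)
= 28 * 56 * 6 * 1
= 9408.

9408


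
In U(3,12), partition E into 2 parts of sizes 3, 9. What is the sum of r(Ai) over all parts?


r(Ai) = min(|Ai|, 3) for each part.
Sum = min(3,3) + min(9,3)
    = 3 + 3
    = 6.

6


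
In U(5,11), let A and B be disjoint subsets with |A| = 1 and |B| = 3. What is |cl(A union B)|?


|A union B| = 1 + 3 = 4 (disjoint).
In U(5,11), cl(S) = S if |S| < 5, else cl(S) = E.
Since 4 < 5, cl(A union B) = A union B.
|cl(A union B)| = 4.

4


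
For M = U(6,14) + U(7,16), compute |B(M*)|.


(M1+M2)* = M1* + M2*.
M1* = U(8,14), bases: C(14,8) = 3003.
M2* = U(9,16), bases: C(16,9) = 11440.
|B(M*)| = 3003 * 11440 = 34354320.

34354320


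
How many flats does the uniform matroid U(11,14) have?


Flats of U(11,14): every subset of size < 11 is a flat, plus E itself.
Count = (14 choose 0) + (14 choose 1) + (14 choose 2) + (14 choose 3) + (14 choose 4) + (14 choose 5) + (14 choose 6) + (14 choose 7) + (14 choose 8) + (14 choose 9) + (14 choose 10) + 1
     = 1 + 14 + 91 + 364 + 1001 + 2002 + 3003 + 3432 + 3003 + 2002 + 1001 + 1
     = 15915.

15915


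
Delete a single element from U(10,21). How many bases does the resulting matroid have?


Deleting e from U(10,21) gives U(10,20) since n > r.
Bases of U(10,20) = C(20,10) = 20! / (10! * 10!) = 184756.

184756


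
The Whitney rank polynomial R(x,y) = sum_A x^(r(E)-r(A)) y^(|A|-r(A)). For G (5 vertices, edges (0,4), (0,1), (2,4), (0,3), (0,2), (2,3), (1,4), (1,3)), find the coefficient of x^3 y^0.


R(x,y) = sum over A in 2^E of x^(r(E)-r(A)) * y^(|A|-r(A)).
G has 5 vertices, 8 edges. r(E) = 4.
Enumerate all 2^8 = 256 subsets.
Count subsets with r(E)-r(A)=3 and |A|-r(A)=0: 8.

8


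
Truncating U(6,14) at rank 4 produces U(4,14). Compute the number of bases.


Truncating U(6,14) to rank 4 gives U(4,14).
Bases of U(4,14) are all 4-element subsets of 14 elements.
Number of bases = C(14,4) = 14! / (4! * 10!) = 1001.

1001


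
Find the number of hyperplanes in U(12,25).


Hyperplanes of U(12,25) are flats of rank 11.
In a uniform matroid, these are exactly the (11)-element subsets.
Count = C(25,11) = 25! / (11! * 14!) = 4457400.

4457400


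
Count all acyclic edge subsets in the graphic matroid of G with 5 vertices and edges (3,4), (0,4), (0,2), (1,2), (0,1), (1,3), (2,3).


An independent set in a graphic matroid is an acyclic edge subset.
G has 5 vertices and 7 edges.
Enumerate all 2^7 = 128 subsets, checking for acyclicity.
Total independent sets = 86.

86


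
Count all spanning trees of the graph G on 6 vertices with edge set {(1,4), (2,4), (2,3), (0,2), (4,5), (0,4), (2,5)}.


By Kirchhoff's matrix tree theorem, the number of spanning trees equals
the determinant of any cofactor of the Laplacian matrix L.
G has 6 vertices and 7 edges.
Computing the (5 x 5) cofactor determinant gives 8.

8


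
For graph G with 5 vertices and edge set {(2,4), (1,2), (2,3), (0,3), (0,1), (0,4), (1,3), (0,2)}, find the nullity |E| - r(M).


Cycle rank (nullity) = |E| - r(M) = |E| - (|V| - c).
|E| = 8, |V| = 5, c = 1.
Nullity = 8 - (5 - 1) = 8 - 4 = 4.

4


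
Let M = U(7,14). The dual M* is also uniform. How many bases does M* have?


The dual of U(r,n) is U(n-r, n) = U(7,14).
Bases of U(7,14) are all (7)-element subsets.
|B(M*)| = (14 choose 7) = 3432.

3432


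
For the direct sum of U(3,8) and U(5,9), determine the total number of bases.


Bases of a direct sum M1 + M2: |B| = |B(M1)| * |B(M2)|.
|B(U(3,8))| = C(8,3) = 56.
|B(U(5,9))| = C(9,5) = 126.
Total bases = 56 * 126 = 7056.

7056


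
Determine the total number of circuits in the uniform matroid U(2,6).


In U(2,6), circuits are the (3)-element subsets.
Any set of 3 elements is dependent, and removing any one element gives
an independent set of size 2, so it is a minimal dependent set.
Number of circuits = C(6,3) = 6! / (3! * 3!) = 20.

20


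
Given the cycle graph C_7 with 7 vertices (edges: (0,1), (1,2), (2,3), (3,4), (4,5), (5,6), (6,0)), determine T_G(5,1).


T(C_7; x,y) = x + x^2 + ... + x^(6) + y.
T(5,1) = 5^1 + 5^2 + 5^3 + 5^4 + 5^5 + 5^6 + 1
= 5 + 25 + 125 + 625 + 3125 + 15625 + 1
= 19531.

19531


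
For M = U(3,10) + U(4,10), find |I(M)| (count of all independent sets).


For a direct sum, |I(M1+M2)| = |I(M1)| * |I(M2)|.
|I(U(3,10))| = sum C(10,k) for k=0..3 = 176.
|I(U(4,10))| = sum C(10,k) for k=0..4 = 386.
Total = 176 * 386 = 67936.

67936


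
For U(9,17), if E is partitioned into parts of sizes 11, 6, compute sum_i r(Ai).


r(Ai) = min(|Ai|, 9) for each part.
Sum = min(11,9) + min(6,9)
    = 9 + 6
    = 15.

15


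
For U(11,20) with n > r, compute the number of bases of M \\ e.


Deleting e from U(11,20) gives U(11,19) since n > r.
Bases of U(11,19) = C(19,11) = 19! / (11! * 8!) = 75582.

75582


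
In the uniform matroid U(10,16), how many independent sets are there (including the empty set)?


Independent sets of U(10,16) are all subsets of size <= 10.
Count = C(16,0) + C(16,1) + C(16,2) + C(16,3) + C(16,4) + C(16,5) + C(16,6) + C(16,7) + C(16,8) + C(16,9) + C(16,10)
     = 1 + 16 + 120 + 560 + 1820 + 4368 + 8008 + 11440 + 12870 + 11440 + 8008
     = 58651.

58651


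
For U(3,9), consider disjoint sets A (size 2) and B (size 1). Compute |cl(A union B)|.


|A union B| = 2 + 1 = 3 (disjoint).
In U(3,9), cl(S) = S if |S| < 3, else cl(S) = E.
Since 3 >= 3, cl(A union B) = E.
|cl(A union B)| = 9.

9


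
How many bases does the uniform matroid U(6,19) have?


Bases of U(6,19) are all 6-element subsets of the 19-element ground set.
Number of bases = C(19,6).
C(19,6) = 27132.

27132


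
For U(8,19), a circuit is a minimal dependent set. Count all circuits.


In U(8,19), circuits are the (9)-element subsets.
Any set of 9 elements is dependent, and removing any one element gives
an independent set of size 8, so it is a minimal dependent set.
Number of circuits = C(19,9) = 92378.

92378


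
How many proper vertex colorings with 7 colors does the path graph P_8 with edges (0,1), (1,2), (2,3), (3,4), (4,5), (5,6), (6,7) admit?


P(P_8, k) = k * (k-1)^(7).
P(7) = 7 * 6^7 = 7 * 279936 = 1959552.

1959552


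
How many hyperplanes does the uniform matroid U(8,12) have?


Hyperplanes of U(8,12) are flats of rank 7.
In a uniform matroid, these are exactly the (7)-element subsets.
Count = (12 choose 7) = 792.

792


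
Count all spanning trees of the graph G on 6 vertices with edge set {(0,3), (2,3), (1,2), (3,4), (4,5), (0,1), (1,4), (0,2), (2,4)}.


By Kirchhoff's matrix tree theorem, the number of spanning trees equals
the determinant of any cofactor of the Laplacian matrix L.
G has 6 vertices and 9 edges.
Computing the (5 x 5) cofactor determinant gives 45.

45


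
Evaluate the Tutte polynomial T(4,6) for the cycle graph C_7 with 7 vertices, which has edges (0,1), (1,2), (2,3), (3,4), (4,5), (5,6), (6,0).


T(C_7; x,y) = x + x^2 + ... + x^(6) + y.
T(4,6) = 4^1 + 4^2 + 4^3 + 4^4 + 4^5 + 4^6 + 6
= 4 + 16 + 64 + 256 + 1024 + 4096 + 6
= 5466.

5466


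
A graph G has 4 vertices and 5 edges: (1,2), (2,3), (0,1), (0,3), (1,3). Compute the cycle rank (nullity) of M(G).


Cycle rank (nullity) = |E| - r(M) = |E| - (|V| - c).
|E| = 5, |V| = 4, c = 1.
Nullity = 5 - (4 - 1) = 5 - 3 = 2.

2


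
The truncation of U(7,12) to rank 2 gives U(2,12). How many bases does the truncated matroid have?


Truncating U(7,12) to rank 2 gives U(2,12).
Bases of U(2,12) are all 2-element subsets of 12 elements.
Number of bases = (12 choose 2) = 66.

66


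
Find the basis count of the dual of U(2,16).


The dual of U(r,n) is U(n-r, n) = U(14,16).
Bases of U(14,16) are all (14)-element subsets.
|B(M*)| = C(16,14) = 16! / (14! * 2!) = 120.

120


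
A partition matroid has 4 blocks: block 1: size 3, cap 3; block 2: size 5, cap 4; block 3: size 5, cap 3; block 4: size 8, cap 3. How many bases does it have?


A basis picks exactly ci elements from block i.
Number of bases = product of C(|Si|, ci).
= C(3,3) * C(5,4) * C(5,3) * C(8,3)
= 1 * 5 * 10 * 56
= 2800.

2800


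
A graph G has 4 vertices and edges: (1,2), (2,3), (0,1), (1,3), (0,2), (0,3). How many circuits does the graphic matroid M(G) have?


A circuit in a graphic matroid = edge set of a simple cycle.
G has 4 vertices and 6 edges.
Enumerating all minimal edge subsets forming cycles...
Total circuits found: 7.

7


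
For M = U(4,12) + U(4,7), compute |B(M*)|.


(M1+M2)* = M1* + M2*.
M1* = U(8,12), bases: C(12,8) = 495.
M2* = U(3,7), bases: C(7,3) = 35.
|B(M*)| = 495 * 35 = 17325.

17325


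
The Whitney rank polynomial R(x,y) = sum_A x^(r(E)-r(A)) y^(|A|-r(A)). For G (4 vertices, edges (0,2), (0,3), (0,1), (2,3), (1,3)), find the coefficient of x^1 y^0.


R(x,y) = sum over A in 2^E of x^(r(E)-r(A)) * y^(|A|-r(A)).
G has 4 vertices, 5 edges. r(E) = 3.
Enumerate all 2^5 = 32 subsets.
Count subsets with r(E)-r(A)=1 and |A|-r(A)=0: 10.

10


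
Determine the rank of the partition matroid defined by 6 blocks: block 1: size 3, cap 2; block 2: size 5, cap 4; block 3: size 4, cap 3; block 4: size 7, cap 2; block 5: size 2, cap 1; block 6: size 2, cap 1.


Rank of a partition matroid = sum of min(|Si|, ci) for each block.
= min(3,2) + min(5,4) + min(4,3) + min(7,2) + min(2,1) + min(2,1)
= 2 + 4 + 3 + 2 + 1 + 1
= 13.

13


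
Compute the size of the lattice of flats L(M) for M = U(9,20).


Flats of U(9,20): every subset of size < 9 is a flat, plus E itself.
Count = (20 choose 0) + (20 choose 1) + (20 choose 2) + (20 choose 3) + (20 choose 4) + (20 choose 5) + (20 choose 6) + (20 choose 7) + (20 choose 8) + 1
     = 1 + 20 + 190 + 1140 + 4845 + 15504 + 38760 + 77520 + 125970 + 1
     = 263951.

263951


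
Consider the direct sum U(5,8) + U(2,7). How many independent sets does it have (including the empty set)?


For a direct sum, |I(M1+M2)| = |I(M1)| * |I(M2)|.
|I(U(5,8))| = sum C(8,k) for k=0..5 = 219.
|I(U(2,7))| = sum C(7,k) for k=0..2 = 29.
Total = 219 * 29 = 6351.

6351


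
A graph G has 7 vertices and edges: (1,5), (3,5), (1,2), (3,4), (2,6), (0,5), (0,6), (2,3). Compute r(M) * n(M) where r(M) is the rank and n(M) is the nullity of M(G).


r(M) = |V| - c = 7 - 1 = 6.
nullity = |E| - r(M) = 8 - 6 = 2.
Product = 6 * 2 = 12.

12


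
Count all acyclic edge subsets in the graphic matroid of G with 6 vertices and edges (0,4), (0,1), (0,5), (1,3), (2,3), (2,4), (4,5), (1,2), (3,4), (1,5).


An independent set in a graphic matroid is an acyclic edge subset.
G has 6 vertices and 10 edges.
Enumerate all 2^10 = 1024 subsets, checking for acyclicity.
Total independent sets = 476.

476


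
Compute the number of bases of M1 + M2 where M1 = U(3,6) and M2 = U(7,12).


Bases of a direct sum M1 + M2: |B| = |B(M1)| * |B(M2)|.
|B(U(3,6))| = C(6,3) = 20.
|B(U(7,12))| = C(12,7) = 792.
Total bases = 20 * 792 = 15840.

15840


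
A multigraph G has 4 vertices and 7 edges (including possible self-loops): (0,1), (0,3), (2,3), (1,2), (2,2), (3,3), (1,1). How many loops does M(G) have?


In a graphic matroid, a loop is a self-loop edge (u,u) with rank 0.
Examining all 7 edges for self-loops...
Self-loops found: (2,2), (3,3), (1,1)
Number of loops = 3.

3


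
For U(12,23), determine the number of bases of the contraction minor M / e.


Contracting e from U(12,23) gives U(11,22).
Bases of U(11,22) = C(22,11) = 705432.

705432


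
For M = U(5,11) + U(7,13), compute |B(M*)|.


(M1+M2)* = M1* + M2*.
M1* = U(6,11), bases: C(11,6) = 462.
M2* = U(6,13), bases: C(13,6) = 1716.
|B(M*)| = 462 * 1716 = 792792.

792792


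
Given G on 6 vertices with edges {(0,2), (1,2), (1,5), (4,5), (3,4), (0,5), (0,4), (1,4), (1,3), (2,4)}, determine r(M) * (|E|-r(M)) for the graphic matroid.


r(M) = |V| - c = 6 - 1 = 5.
nullity = |E| - r(M) = 10 - 5 = 5.
Product = 5 * 5 = 25.

25


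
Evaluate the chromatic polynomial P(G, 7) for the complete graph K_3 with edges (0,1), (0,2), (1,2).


P(K_3, k) = k(k-1)(k-2)...(k-2).
P(7) = (7) * (6) * (5) = 210.

210


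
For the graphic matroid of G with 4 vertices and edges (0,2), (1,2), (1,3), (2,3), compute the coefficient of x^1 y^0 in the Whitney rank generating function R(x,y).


R(x,y) = sum over A in 2^E of x^(r(E)-r(A)) * y^(|A|-r(A)).
G has 4 vertices, 4 edges. r(E) = 3.
Enumerate all 2^4 = 16 subsets.
Count subsets with r(E)-r(A)=1 and |A|-r(A)=0: 6.

6


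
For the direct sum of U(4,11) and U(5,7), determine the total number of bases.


Bases of a direct sum M1 + M2: |B| = |B(M1)| * |B(M2)|.
|B(U(4,11))| = C(11,4) = 330.
|B(U(5,7))| = C(7,5) = 21.
Total bases = 330 * 21 = 6930.

6930


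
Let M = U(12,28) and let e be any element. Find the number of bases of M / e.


Contracting e from U(12,28) gives U(11,27).
Bases of U(11,27) = C(27,11) = 27! / (11! * 16!) = 13037895.

13037895


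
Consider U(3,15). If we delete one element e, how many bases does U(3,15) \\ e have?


Deleting e from U(3,15) gives U(3,14) since n > r.
Bases of U(3,14) = C(14,3) = (14 * 13 * 12) / (1 * 2 * 3) = 364.

364


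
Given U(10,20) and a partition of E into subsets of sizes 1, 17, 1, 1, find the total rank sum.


r(Ai) = min(|Ai|, 10) for each part.
Sum = min(1,10) + min(17,10) + min(1,10) + min(1,10)
    = 1 + 10 + 1 + 1
    = 13.

13


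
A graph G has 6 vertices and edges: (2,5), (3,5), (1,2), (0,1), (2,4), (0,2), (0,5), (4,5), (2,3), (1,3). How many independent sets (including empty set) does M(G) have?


An independent set in a graphic matroid is an acyclic edge subset.
G has 6 vertices and 10 edges.
Enumerate all 2^10 = 1024 subsets, checking for acyclicity.
Total independent sets = 450.

450


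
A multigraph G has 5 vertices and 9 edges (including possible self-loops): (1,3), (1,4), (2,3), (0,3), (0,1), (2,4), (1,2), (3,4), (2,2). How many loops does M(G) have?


In a graphic matroid, a loop is a self-loop edge (u,u) with rank 0.
Examining all 9 edges for self-loops...
Self-loops found: (2,2)
Number of loops = 1.

1


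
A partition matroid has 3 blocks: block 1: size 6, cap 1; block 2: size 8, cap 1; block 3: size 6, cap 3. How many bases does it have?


A basis picks exactly ci elements from block i.
Number of bases = product of C(|Si|, ci).
= C(6,1) * C(8,1) * C(6,3)
= 6 * 8 * 20
= 960.

960


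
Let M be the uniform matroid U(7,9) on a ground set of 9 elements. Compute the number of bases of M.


Bases of U(7,9) are all 7-element subsets of the 9-element ground set.
Number of bases = C(9,7).
(9 choose 7) = 36.

36


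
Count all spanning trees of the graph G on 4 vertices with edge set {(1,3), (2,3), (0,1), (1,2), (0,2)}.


By Kirchhoff's matrix tree theorem, the number of spanning trees equals
the determinant of any cofactor of the Laplacian matrix L.
G has 4 vertices and 5 edges.
Computing the (3 x 3) cofactor determinant gives 8.

8


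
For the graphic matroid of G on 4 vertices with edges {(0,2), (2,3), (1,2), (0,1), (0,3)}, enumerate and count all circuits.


A circuit in a graphic matroid = edge set of a simple cycle.
G has 4 vertices and 5 edges.
Enumerating all minimal edge subsets forming cycles...
Total circuits found: 3.

3


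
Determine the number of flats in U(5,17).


Flats of U(5,17): every subset of size < 5 is a flat, plus E itself.
Count = C(17,0) + C(17,1) + C(17,2) + C(17,3) + C(17,4) + 1
     = 1 + 17 + 136 + 680 + 2380 + 1
     = 3215.

3215


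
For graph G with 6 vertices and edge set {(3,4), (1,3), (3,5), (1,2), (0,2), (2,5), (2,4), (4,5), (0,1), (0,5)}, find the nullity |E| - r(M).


Cycle rank (nullity) = |E| - r(M) = |E| - (|V| - c).
|E| = 10, |V| = 6, c = 1.
Nullity = 10 - (6 - 1) = 10 - 5 = 5.

5


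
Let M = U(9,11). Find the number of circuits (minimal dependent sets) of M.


In U(9,11), circuits are the (10)-element subsets.
Any set of 10 elements is dependent, and removing any one element gives
an independent set of size 9, so it is a minimal dependent set.
Number of circuits = C(11,10) = 11.

11


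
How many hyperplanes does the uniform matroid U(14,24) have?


Hyperplanes of U(14,24) are flats of rank 13.
In a uniform matroid, these are exactly the (13)-element subsets.
Count = (24 choose 13) = 2496144.

2496144


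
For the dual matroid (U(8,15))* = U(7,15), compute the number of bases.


The dual of U(r,n) is U(n-r, n) = U(7,15).
Bases of U(7,15) are all (7)-element subsets.
|B(M*)| = (15 choose 7) = 6435.

6435


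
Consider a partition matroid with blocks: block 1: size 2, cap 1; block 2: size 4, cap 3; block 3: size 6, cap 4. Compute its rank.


Rank of a partition matroid = sum of min(|Si|, ci) for each block.
= min(2,1) + min(4,3) + min(6,4)
= 1 + 3 + 4
= 8.

8


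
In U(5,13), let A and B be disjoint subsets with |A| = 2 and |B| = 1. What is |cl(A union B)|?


|A union B| = 2 + 1 = 3 (disjoint).
In U(5,13), cl(S) = S if |S| < 5, else cl(S) = E.
Since 3 < 5, cl(A union B) = A union B.
|cl(A union B)| = 3.

3


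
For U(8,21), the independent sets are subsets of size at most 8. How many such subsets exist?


Independent sets of U(8,21) are all subsets of size <= 8.
Count = C(21,0) + C(21,1) + C(21,2) + C(21,3) + C(21,4) + C(21,5) + C(21,6) + C(21,7) + C(21,8)
     = 1 + 21 + 210 + 1330 + 5985 + 20349 + 54264 + 116280 + 203490
     = 401930.

401930


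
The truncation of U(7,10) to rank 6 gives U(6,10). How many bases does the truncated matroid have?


Truncating U(7,10) to rank 6 gives U(6,10).
Bases of U(6,10) are all 6-element subsets of 10 elements.
Number of bases = C(10,6) = 210.

210


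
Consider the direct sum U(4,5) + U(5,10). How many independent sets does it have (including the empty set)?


For a direct sum, |I(M1+M2)| = |I(M1)| * |I(M2)|.
|I(U(4,5))| = sum C(5,k) for k=0..4 = 31.
|I(U(5,10))| = sum C(10,k) for k=0..5 = 638.
Total = 31 * 638 = 19778.

19778


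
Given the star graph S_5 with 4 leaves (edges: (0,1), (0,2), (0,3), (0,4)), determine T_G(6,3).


A star on 5 vertices is a tree with 4 edges.
T(x,y) = x^(4) for any tree.
T(6,3) = 6^4 = 1296.

1296


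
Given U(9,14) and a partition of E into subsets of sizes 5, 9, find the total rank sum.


r(Ai) = min(|Ai|, 9) for each part.
Sum = min(5,9) + min(9,9)
    = 5 + 9
    = 14.

14


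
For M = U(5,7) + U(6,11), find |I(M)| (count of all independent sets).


For a direct sum, |I(M1+M2)| = |I(M1)| * |I(M2)|.
|I(U(5,7))| = sum C(7,k) for k=0..5 = 120.
|I(U(6,11))| = sum C(11,k) for k=0..6 = 1486.
Total = 120 * 1486 = 178320.

178320


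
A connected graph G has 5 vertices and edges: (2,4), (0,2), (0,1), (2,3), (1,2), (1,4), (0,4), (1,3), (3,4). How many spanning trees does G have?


By Kirchhoff's matrix tree theorem, the number of spanning trees equals
the determinant of any cofactor of the Laplacian matrix L.
G has 5 vertices and 9 edges.
Computing the (4 x 4) cofactor determinant gives 75.

75


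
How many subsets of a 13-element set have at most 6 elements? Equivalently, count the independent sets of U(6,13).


Independent sets of U(6,13) are all subsets of size <= 6.
Count = (13 choose 0) + (13 choose 1) + (13 choose 2) + (13 choose 3) + (13 choose 4) + (13 choose 5) + (13 choose 6)
     = 1 + 13 + 78 + 286 + 715 + 1287 + 1716
     = 4096.

4096


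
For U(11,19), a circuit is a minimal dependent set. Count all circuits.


In U(11,19), circuits are the (12)-element subsets.
Any set of 12 elements is dependent, and removing any one element gives
an independent set of size 11, so it is a minimal dependent set.
Number of circuits = C(19,12) = 19! / (12! * 7!) = 50388.

50388


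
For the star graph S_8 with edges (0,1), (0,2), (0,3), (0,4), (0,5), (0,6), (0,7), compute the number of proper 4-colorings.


P(tree, k) = k * (k-1)^(7) for any tree on 8 vertices.
P(4) = 4 * 3^7 = 4 * 2187 = 8748.

8748


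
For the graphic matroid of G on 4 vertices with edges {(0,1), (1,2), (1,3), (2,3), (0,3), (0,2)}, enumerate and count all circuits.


A circuit in a graphic matroid = edge set of a simple cycle.
G has 4 vertices and 6 edges.
Enumerating all minimal edge subsets forming cycles...
Total circuits found: 7.

7


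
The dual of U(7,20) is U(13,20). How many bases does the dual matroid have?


The dual of U(r,n) is U(n-r, n) = U(13,20).
Bases of U(13,20) are all (13)-element subsets.
|B(M*)| = C(20,13) = 77520.

77520


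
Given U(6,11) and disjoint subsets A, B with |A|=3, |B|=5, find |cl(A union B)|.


|A union B| = 3 + 5 = 8 (disjoint).
In U(6,11), cl(S) = S if |S| < 6, else cl(S) = E.
Since 8 >= 6, cl(A union B) = E.
|cl(A union B)| = 11.

11
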